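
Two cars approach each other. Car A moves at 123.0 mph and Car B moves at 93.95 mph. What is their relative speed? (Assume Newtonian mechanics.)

v_rel = v_A + v_B = 123.0 + 93.95 = 216.95 mph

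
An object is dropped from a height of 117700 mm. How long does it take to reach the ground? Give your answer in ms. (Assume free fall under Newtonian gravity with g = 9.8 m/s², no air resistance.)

h = 117700 mm × 0.001 = 117.7 m
t = √(2h/g) = √(2 × 117.7 / 9.8) = 4.90106 s
t = 4.90106 s / 0.001 = 4901 ms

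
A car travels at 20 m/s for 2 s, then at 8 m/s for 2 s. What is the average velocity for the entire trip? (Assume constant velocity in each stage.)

d₁ = v₁t₁ = 20 × 2 = 40 m
d₂ = v₂t₂ = 8 × 2 = 16 m
d_total = 56 m, t_total = 4 s
v_avg = d_total/t_total = 56/4 = 14.0 m/s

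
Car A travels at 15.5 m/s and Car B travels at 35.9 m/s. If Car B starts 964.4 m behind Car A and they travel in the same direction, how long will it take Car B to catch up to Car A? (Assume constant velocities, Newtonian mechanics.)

Relative speed: v_rel = 35.9 - 15.5 = 20.4 m/s
Time to catch: t = d₀/v_rel = 964.4/20.4 = 47.27 s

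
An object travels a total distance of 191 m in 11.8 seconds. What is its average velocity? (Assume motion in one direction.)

v_avg = Δd / Δt = 191 / 11.8 = 16.19 m/s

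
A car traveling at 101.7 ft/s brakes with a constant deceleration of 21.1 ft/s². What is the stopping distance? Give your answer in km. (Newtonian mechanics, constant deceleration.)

v₀ = 101.7 ft/s × 0.3048 = 30.9982 m/s
a = 21.1 ft/s² × 0.3048 = 6.43128 m/s²
d = v₀² / (2a) = 30.9982² / (2 × 6.43128) = 960.888 / 12.8626 = 74.704 m
d = 74.704 m / 1000.0 = 0.0747 km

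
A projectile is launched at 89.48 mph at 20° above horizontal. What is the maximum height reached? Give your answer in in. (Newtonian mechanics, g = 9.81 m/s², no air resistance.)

v₀ = 89.48 mph × 0.44704 = 40.0011 m/s
H = v₀² × sin²(θ) / (2g) = 40.0011² × sin(20°)² / (2 × 9.81) = 1600.09 × 0.116978 / 19.62 = 9.54003 m
H = 9.54003 m / 0.0254 = 375.6 in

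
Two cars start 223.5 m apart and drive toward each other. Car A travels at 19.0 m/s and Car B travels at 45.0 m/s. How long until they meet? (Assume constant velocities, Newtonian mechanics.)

Combined speed: v_combined = 19.0 + 45.0 = 64.0 m/s
Time to meet: t = d/v_combined = 223.5/64.0 = 3.49 s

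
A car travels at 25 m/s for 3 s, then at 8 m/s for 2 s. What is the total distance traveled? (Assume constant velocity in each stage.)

d₁ = v₁t₁ = 25 × 3 = 75 m
d₂ = v₂t₂ = 8 × 2 = 16 m
d_total = 75 + 16 = 91 m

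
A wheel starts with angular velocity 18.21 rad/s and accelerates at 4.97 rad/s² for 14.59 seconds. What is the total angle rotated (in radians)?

θ = ω₀t + ½αt² = 18.21×14.59 + ½×4.97×14.59² = 794.66 rad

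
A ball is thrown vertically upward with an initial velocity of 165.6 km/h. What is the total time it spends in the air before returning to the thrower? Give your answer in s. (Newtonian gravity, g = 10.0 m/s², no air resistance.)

v₀ = 165.6 km/h × 0.2777777777777778 = 46.0 m/s
t_total = 2 × v₀ / g = 2 × 46.0 / 10.0 = 9.2 s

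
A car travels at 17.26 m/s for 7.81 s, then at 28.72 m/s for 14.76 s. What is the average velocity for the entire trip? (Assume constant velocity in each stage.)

d₁ = v₁t₁ = 17.26 × 7.81 = 134.8006 m
d₂ = v₂t₂ = 28.72 × 14.76 = 423.9072 m
d_total = 558.7078 m, t_total = 22.57 s
v_avg = d_total/t_total = 558.7078/22.57 = 24.75 m/s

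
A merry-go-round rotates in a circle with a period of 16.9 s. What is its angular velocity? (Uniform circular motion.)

ω = 2π/T = 2π/16.9 = 0.3718 rad/s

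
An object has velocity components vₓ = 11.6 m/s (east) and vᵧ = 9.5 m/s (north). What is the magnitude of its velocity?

|v| = √(vₓ² + vᵧ²) = √(11.6² + 9.5²) = √(224.81) = 14.99 m/s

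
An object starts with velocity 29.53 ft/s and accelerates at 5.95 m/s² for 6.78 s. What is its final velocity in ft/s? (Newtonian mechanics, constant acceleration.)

v₀ = 29.53 ft/s × 0.3048 = 9.00074 m/s
v = v₀ + a × t = 9.00074 + 5.95 × 6.78 = 49.3417 m/s
v = 49.3417 m/s / 0.3048 = 161.9 ft/s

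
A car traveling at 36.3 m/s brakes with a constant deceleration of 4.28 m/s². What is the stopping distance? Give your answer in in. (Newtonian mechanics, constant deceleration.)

d = v₀² / (2a) = 36.3² / (2 × 4.28) = 1317.69 / 8.56 = 153.936 m
d = 153.936 m / 0.0254 = 6060 in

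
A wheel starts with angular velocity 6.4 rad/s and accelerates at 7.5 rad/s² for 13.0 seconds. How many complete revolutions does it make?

θ = ω₀t + ½αt² = 6.4×13.0 + ½×7.5×13.0² = 716.95 rad
Total revolutions = θ/(2π) = 716.95/(2π) = 114.11
Complete revolutions = ⌊114.11⌋ = 114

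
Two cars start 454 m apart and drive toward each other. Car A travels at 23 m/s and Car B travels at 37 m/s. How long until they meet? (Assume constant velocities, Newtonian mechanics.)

Combined speed: v_combined = 23 + 37 = 60 m/s
Time to meet: t = d/v_combined = 454/60 = 7.57 s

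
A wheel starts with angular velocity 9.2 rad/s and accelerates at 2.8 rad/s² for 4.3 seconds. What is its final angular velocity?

ω = ω₀ + αt = 9.2 + 2.8 × 4.3 = 21.24 rad/s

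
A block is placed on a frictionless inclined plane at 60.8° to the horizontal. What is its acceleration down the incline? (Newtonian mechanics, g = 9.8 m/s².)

a = g sin(θ) = 9.8 × sin(60.8°) = 9.8 × 0.8729 = 8.55 m/s²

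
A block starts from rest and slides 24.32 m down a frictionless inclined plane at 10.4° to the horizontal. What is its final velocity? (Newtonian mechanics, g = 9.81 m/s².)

a = g sin(θ) = 9.81 × sin(10.4°) = 1.7709 m/s²
v = √(2ad) = √(2 × 1.7709 × 24.32) = 9.28 m/s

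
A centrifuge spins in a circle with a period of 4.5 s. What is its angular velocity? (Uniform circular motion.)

ω = 2π/T = 2π/4.5 = 1.3963 rad/s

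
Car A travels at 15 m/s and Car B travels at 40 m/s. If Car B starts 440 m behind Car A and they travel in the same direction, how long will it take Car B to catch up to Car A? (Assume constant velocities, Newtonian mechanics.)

Relative speed: v_rel = 40 - 15 = 25 m/s
Time to catch: t = d₀/v_rel = 440/25 = 17.6 s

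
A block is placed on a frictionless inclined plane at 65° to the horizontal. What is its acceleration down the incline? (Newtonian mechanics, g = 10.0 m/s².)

a = g sin(θ) = 10.0 × sin(65°) = 10.0 × 0.9063 = 9.06 m/s²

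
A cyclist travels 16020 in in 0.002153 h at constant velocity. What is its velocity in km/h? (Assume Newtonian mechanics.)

d = 16020 in × 0.0254 = 406.908 m
t = 0.002153 h × 3600.0 = 7.7508 s
v = d / t = 406.908 / 7.7508 = 52.4988 m/s
v = 52.4988 m/s / 0.2777777777777778 = 189.0 km/h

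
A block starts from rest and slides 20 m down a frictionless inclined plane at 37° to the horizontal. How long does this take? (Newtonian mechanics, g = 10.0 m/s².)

a = g sin(θ) = 10.0 × sin(37°) = 6.0182 m/s²
t = √(2d/a) = √(2 × 20 / 6.0182) = 2.58 s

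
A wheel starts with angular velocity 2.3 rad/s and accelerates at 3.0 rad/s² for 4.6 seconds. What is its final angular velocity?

ω = ω₀ + αt = 2.3 + 3.0 × 4.6 = 16.1 rad/s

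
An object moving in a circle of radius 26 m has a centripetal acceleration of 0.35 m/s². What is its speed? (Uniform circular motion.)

v = √(a_c × r) = √(0.35 × 26) = 3.02 m/s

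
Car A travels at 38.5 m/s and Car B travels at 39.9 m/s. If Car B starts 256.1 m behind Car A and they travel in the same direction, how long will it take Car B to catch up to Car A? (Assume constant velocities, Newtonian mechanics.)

Relative speed: v_rel = 39.9 - 38.5 = 1.4 m/s
Time to catch: t = d₀/v_rel = 256.1/1.4 = 182.93 s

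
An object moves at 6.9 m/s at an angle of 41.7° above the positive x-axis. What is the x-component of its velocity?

vₓ = v cos(θ) = 6.9 × cos(41.7°) = 5.15 m/s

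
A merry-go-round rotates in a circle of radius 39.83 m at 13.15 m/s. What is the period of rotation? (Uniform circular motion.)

T = 2πr/v = 2π×39.83/13.15 = 19.03 s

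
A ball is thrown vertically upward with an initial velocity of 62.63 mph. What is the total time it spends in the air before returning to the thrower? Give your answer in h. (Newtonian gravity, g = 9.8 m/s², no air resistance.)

v₀ = 62.63 mph × 0.44704 = 27.9981 m/s
t_total = 2 × v₀ / g = 2 × 27.9981 / 9.8 = 5.7139 s
t_total = 5.7139 s / 3600.0 = 0.001587 h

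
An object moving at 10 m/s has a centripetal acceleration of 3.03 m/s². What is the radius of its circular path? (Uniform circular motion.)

r = v²/a_c = 10²/3.03 = 33.0 m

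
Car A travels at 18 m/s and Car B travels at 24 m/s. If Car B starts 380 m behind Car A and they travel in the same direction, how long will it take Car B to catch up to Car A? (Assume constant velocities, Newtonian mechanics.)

Relative speed: v_rel = 24 - 18 = 6 m/s
Time to catch: t = d₀/v_rel = 380/6 = 63.33 s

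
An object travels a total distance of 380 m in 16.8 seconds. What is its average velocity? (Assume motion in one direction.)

v_avg = Δd / Δt = 380 / 16.8 = 22.62 m/s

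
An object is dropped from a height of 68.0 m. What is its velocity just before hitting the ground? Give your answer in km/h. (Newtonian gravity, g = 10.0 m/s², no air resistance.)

v = √(2gh) = √(2 × 10.0 × 68.0) = 36.8782 m/s
v = 36.8782 m/s / 0.2777777777777778 = 132.8 km/h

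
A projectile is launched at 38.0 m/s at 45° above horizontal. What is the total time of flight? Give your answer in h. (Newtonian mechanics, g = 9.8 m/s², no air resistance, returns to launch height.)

T = 2 × v₀ × sin(θ) / g = 2 × 38.0 × sin(45°) / 9.8 = 2 × 38.0 × 0.707107 / 9.8 = 5.48369 s
T = 5.48369 s / 3600.0 = 0.001523 h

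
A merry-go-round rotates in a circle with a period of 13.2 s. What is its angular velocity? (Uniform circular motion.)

ω = 2π/T = 2π/13.2 = 0.476 rad/s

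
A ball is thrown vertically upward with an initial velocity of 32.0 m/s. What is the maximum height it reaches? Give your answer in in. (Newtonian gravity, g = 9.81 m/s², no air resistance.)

h_max = v₀² / (2g) = 32.0² / (2 × 9.81) = 1024.0 / 19.62 = 52.1916 m
h_max = 52.1916 m / 0.0254 = 2055 in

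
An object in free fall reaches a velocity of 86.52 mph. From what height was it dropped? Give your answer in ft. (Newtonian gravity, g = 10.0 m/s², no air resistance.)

v = 86.52 mph × 0.44704 = 38.6779 m/s
h = v² / (2g) = 38.6779² / (2 × 10.0) = 74.799 m
h = 74.799 m / 0.3048 = 245.4 ft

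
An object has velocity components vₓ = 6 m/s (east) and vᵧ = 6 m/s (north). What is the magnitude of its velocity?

|v| = √(vₓ² + vᵧ²) = √(6² + 6²) = √(72) = 8.49 m/s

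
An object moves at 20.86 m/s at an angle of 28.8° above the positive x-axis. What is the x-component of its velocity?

vₓ = v cos(θ) = 20.86 × cos(28.8°) = 18.28 m/s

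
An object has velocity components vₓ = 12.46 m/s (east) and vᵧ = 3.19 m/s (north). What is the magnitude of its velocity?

|v| = √(vₓ² + vᵧ²) = √(12.46² + 3.19²) = √(165.4277) = 12.86 m/s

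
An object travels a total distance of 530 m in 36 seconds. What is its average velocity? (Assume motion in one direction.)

v_avg = Δd / Δt = 530 / 36 = 14.72 m/s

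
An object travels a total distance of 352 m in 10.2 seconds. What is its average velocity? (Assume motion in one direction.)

v_avg = Δd / Δt = 352 / 10.2 = 34.51 m/s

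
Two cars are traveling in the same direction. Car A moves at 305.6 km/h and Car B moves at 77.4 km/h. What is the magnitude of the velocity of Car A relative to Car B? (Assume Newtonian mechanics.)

v_rel = |v_A - v_B| = |305.6 - 77.4| = 228.2 km/h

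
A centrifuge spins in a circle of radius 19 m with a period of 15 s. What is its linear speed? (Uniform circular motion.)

v = 2πr/T = 2π×19/15 = 7.96 m/s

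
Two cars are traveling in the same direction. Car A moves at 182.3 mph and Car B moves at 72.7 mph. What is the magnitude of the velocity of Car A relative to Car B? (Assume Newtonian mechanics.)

v_rel = |v_A - v_B| = |182.3 - 72.7| = 109.6 mph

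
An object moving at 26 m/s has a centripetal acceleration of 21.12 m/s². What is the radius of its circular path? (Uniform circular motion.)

r = v²/a_c = 26²/21.12 = 32.01 m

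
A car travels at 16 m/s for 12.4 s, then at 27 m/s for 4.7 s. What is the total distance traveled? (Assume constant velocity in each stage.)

d₁ = v₁t₁ = 16 × 12.4 = 198.4 m
d₂ = v₂t₂ = 27 × 4.7 = 126.9 m
d_total = 198.4 + 126.9 = 325.3 m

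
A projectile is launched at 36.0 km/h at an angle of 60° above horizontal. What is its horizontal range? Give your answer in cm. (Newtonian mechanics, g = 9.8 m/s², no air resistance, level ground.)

v₀ = 36.0 km/h × 0.2777777777777778 = 10.0 m/s
R = v₀² × sin(2θ) / g = 10.0² × sin(2 × 60°) / 9.8 = 100.0 × 0.866025 / 9.8 = 8.83699 m
R = 8.83699 m / 0.01 = 883.7 cm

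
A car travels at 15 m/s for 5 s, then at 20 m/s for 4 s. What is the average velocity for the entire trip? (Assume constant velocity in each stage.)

d₁ = v₁t₁ = 15 × 5 = 75 m
d₂ = v₂t₂ = 20 × 4 = 80 m
d_total = 155 m, t_total = 9 s
v_avg = d_total/t_total = 155/9 = 17.22 m/s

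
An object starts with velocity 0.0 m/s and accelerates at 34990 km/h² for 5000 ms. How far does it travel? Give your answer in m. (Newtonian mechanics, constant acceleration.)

a = 34990 km/h² × 7.716049382716049e-05 = 2.69985 m/s²
t = 5000 ms × 0.001 = 5.0 s
d = v₀ × t + ½ × a × t² = 0.0 × 5.0 + 0.5 × 2.69985 × 5.0² = 33.75 m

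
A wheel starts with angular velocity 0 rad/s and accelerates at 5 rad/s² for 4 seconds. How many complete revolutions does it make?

θ = ω₀t + ½αt² = 0×4 + ½×5×4² = 40.0 rad
Total revolutions = θ/(2π) = 40.0/(2π) = 6.37
Complete revolutions = ⌊6.37⌋ = 6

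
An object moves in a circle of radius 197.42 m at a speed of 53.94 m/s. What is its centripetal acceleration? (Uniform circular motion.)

a_c = v²/r = 53.94²/197.42 = 2909.5236/197.42 = 14.74 m/s²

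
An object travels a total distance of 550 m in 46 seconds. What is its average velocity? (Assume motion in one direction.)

v_avg = Δd / Δt = 550 / 46 = 11.96 m/s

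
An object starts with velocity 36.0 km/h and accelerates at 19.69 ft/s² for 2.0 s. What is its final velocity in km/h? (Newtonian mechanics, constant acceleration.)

v₀ = 36.0 km/h × 0.2777777777777778 = 10.0 m/s
a = 19.69 ft/s² × 0.3048 = 6.00151 m/s²
v = v₀ + a × t = 10.0 + 6.00151 × 2.0 = 22.003 m/s
v = 22.003 m/s / 0.2777777777777778 = 79.21 km/h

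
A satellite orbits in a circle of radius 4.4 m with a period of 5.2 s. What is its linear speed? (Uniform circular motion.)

v = 2πr/T = 2π×4.4/5.2 = 5.32 m/s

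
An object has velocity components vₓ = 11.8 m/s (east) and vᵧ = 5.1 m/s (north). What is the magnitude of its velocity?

|v| = √(vₓ² + vᵧ²) = √(11.8² + 5.1²) = √(165.25) = 12.85 m/s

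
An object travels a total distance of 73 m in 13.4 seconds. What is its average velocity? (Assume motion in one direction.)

v_avg = Δd / Δt = 73 / 13.4 = 5.45 m/s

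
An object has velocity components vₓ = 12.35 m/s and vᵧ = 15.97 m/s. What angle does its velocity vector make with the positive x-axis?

θ = arctan(vᵧ/vₓ) = arctan(15.97/12.35) = 52.28°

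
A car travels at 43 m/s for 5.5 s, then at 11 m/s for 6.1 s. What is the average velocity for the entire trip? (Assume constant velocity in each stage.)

d₁ = v₁t₁ = 43 × 5.5 = 236.5 m
d₂ = v₂t₂ = 11 × 6.1 = 67.1 m
d_total = 303.6 m, t_total = 11.6 s
v_avg = d_total/t_total = 303.6/11.6 = 26.17 m/s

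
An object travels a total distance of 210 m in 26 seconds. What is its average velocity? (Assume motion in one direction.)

v_avg = Δd / Δt = 210 / 26 = 8.08 m/s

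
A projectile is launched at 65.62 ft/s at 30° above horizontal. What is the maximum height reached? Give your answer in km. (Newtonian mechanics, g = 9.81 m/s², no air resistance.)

v₀ = 65.62 ft/s × 0.3048 = 20.001 m/s
H = v₀² × sin²(θ) / (2g) = 20.001² × sin(30°)² / (2 × 9.81) = 400.04 × 0.25 / 19.62 = 5.09735 m
H = 5.09735 m / 1000.0 = 0.005097 km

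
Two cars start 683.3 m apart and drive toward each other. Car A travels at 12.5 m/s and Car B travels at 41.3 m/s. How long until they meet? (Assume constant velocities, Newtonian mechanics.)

Combined speed: v_combined = 12.5 + 41.3 = 53.8 m/s
Time to meet: t = d/v_combined = 683.3/53.8 = 12.7 s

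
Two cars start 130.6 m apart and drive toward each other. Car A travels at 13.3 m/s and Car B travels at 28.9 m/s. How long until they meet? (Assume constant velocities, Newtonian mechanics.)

Combined speed: v_combined = 13.3 + 28.9 = 42.2 m/s
Time to meet: t = d/v_combined = 130.6/42.2 = 3.09 s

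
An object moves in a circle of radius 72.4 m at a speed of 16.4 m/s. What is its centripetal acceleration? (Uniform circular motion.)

a_c = v²/r = 16.4²/72.4 = 268.96/72.4 = 3.71 m/s²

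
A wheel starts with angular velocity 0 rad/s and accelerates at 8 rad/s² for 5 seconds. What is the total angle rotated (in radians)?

θ = ω₀t + ½αt² = 0×5 + ½×8×5² = 100.0 rad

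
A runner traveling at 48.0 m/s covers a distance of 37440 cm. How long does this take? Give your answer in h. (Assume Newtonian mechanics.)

d = 37440 cm × 0.01 = 374.4 m
t = d / v = 374.4 / 48.0 = 7.8 s
t = 7.8 s / 3600.0 = 0.002167 h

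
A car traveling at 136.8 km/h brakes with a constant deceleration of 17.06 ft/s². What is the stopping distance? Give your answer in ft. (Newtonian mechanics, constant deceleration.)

v₀ = 136.8 km/h × 0.2777777777777778 = 38.0 m/s
a = 17.06 ft/s² × 0.3048 = 5.19989 m/s²
d = v₀² / (2a) = 38.0² / (2 × 5.19989) = 1444.0 / 10.3998 = 138.849 m
d = 138.849 m / 0.3048 = 455.5 ft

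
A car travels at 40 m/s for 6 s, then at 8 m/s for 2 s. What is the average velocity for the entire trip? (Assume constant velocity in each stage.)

d₁ = v₁t₁ = 40 × 6 = 240 m
d₂ = v₂t₂ = 8 × 2 = 16 m
d_total = 256 m, t_total = 8 s
v_avg = d_total/t_total = 256/8 = 32.0 m/s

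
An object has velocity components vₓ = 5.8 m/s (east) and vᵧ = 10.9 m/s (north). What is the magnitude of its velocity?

|v| = √(vₓ² + vᵧ²) = √(5.8² + 10.9²) = √(152.45) = 12.35 m/s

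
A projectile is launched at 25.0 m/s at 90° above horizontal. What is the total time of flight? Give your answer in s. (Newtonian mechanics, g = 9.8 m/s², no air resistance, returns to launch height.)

T = 2 × v₀ × sin(θ) / g = 2 × 25.0 × sin(90°) / 9.8 = 2 × 25.0 × 1.0 / 9.8 = 5.102 s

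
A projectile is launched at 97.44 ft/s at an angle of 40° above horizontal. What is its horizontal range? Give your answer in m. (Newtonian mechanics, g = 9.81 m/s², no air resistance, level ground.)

v₀ = 97.44 ft/s × 0.3048 = 29.6997 m/s
R = v₀² × sin(2θ) / g = 29.6997² × sin(2 × 40°) / 9.81 = 882.072 × 0.984808 / 9.81 = 88.55 m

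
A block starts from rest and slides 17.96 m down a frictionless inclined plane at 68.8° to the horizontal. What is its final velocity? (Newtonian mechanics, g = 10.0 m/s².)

a = g sin(θ) = 10.0 × sin(68.8°) = 9.3232 m/s²
v = √(2ad) = √(2 × 9.3232 × 17.96) = 18.3 m/s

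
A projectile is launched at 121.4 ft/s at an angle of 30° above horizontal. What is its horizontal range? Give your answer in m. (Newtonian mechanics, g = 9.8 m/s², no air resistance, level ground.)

v₀ = 121.4 ft/s × 0.3048 = 37.0027 m/s
R = v₀² × sin(2θ) / g = 37.0027² × sin(2 × 30°) / 9.8 = 1369.2 × 0.866025 / 9.8 = 121.0 m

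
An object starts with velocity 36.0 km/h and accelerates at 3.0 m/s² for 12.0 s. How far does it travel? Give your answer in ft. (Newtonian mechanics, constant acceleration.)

v₀ = 36.0 km/h × 0.2777777777777778 = 10.0 m/s
d = v₀ × t + ½ × a × t² = 10.0 × 12.0 + 0.5 × 3.0 × 12.0² = 336.0 m
d = 336.0 m / 0.3048 = 1102 ft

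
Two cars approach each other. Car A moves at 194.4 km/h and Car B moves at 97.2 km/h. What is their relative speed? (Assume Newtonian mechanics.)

v_rel = v_A + v_B = 194.4 + 97.2 = 291.6 km/h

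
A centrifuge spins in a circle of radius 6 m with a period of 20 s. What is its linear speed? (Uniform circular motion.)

v = 2πr/T = 2π×6/20 = 1.88 m/s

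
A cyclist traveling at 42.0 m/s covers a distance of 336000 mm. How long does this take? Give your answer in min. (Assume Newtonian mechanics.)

d = 336000 mm × 0.001 = 336.0 m
t = d / v = 336.0 / 42.0 = 8.0 s
t = 8.0 s / 60.0 = 0.1333 min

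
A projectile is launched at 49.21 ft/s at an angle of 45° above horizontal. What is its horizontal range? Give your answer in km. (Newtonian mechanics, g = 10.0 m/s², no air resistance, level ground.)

v₀ = 49.21 ft/s × 0.3048 = 14.9992 m/s
R = v₀² × sin(2θ) / g = 14.9992² × sin(2 × 45°) / 10.0 = 224.976 × 1.0 / 10.0 = 22.4976 m
R = 22.4976 m / 1000.0 = 0.0225 km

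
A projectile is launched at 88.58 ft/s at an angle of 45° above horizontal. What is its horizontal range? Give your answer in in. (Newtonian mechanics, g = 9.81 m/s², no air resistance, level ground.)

v₀ = 88.58 ft/s × 0.3048 = 26.9992 m/s
R = v₀² × sin(2θ) / g = 26.9992² × sin(2 × 45°) / 9.81 = 728.957 × 1.0 / 9.81 = 74.3075 m
R = 74.3075 m / 0.0254 = 2925 in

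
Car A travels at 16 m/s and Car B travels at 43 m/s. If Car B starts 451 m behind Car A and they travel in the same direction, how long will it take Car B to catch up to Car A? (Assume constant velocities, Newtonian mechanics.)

Relative speed: v_rel = 43 - 16 = 27 m/s
Time to catch: t = d₀/v_rel = 451/27 = 16.7 s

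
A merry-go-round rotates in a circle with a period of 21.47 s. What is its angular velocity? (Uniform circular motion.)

ω = 2π/T = 2π/21.47 = 0.2926 rad/s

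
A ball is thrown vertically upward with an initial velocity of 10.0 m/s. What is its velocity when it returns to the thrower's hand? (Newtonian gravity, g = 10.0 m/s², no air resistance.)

By conservation of energy (no air resistance), the ball returns to the throw height with the same speed as launch, but directed downward.
|v_ground| = v₀ = 10.0 m/s
v_ground = 10.0 m/s (downward)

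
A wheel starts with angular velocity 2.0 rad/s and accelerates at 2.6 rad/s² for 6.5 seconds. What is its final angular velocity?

ω = ω₀ + αt = 2.0 + 2.6 × 6.5 = 18.9 rad/s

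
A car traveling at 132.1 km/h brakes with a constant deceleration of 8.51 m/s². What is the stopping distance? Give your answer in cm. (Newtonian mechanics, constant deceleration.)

v₀ = 132.1 km/h × 0.2777777777777778 = 36.6944 m/s
d = v₀² / (2a) = 36.6944² / (2 × 8.51) = 1346.48 / 17.02 = 79.1116 m
d = 79.1116 m / 0.01 = 7911 cm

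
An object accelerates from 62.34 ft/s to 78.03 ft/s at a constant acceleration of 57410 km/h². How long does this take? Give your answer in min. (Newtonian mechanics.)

v₀ = 62.34 ft/s × 0.3048 = 19.0012 m/s
v = 78.03 ft/s × 0.3048 = 23.7835 m/s
a = 57410 km/h² × 7.716049382716049e-05 = 4.42978 m/s²
t = (v - v₀) / a = (23.7835 - 19.0012) / 4.42978 = 1.07958 s
t = 1.07958 s / 60.0 = 0.01799 min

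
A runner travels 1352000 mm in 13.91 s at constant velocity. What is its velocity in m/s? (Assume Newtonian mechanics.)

d = 1352000 mm × 0.001 = 1352.0 m
v = d / t = 1352.0 / 13.91 = 97.2 m/s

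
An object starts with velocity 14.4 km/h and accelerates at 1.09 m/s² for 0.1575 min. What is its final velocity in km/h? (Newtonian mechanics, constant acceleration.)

v₀ = 14.4 km/h × 0.2777777777777778 = 4.0 m/s
t = 0.1575 min × 60.0 = 9.45 s
v = v₀ + a × t = 4.0 + 1.09 × 9.45 = 14.3005 m/s
v = 14.3005 m/s / 0.2777777777777778 = 51.48 km/h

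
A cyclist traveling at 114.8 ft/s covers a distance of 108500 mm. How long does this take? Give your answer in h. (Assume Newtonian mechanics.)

d = 108500 mm × 0.001 = 108.5 m
v = 114.8 ft/s × 0.3048 = 34.991 m/s
t = d / v = 108.5 / 34.991 = 3.1008 s
t = 3.1008 s / 3600.0 = 0.0008613 h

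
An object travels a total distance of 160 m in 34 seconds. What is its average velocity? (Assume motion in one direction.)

v_avg = Δd / Δt = 160 / 34 = 4.71 m/s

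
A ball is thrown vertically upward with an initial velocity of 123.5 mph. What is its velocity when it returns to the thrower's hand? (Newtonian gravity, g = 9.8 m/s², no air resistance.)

By conservation of energy (no air resistance), the ball returns to the throw height with the same speed as launch, but directed downward.
|v_ground| = v₀ = 123.5 mph
v_ground = 123.5 mph (downward)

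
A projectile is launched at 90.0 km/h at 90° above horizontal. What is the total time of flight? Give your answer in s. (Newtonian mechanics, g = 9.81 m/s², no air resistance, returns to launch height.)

v₀ = 90.0 km/h × 0.2777777777777778 = 25.0 m/s
T = 2 × v₀ × sin(θ) / g = 2 × 25.0 × sin(90°) / 9.81 = 2 × 25.0 × 1.0 / 9.81 = 5.097 s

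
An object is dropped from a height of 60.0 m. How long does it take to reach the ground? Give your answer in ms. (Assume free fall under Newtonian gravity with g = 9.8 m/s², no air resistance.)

t = √(2h/g) = √(2 × 60.0 / 9.8) = 3.49927 s
t = 3.49927 s / 0.001 = 3499 ms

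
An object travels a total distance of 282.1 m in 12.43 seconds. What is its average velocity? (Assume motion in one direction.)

v_avg = Δd / Δt = 282.1 / 12.43 = 22.7 m/s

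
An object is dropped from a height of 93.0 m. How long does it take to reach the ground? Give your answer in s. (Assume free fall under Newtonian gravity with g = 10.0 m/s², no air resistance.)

t = √(2h/g) = √(2 × 93.0 / 10.0) = 4.313 s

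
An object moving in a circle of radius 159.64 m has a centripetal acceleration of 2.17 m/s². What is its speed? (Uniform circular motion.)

v = √(a_c × r) = √(2.17 × 159.64) = 18.61 m/s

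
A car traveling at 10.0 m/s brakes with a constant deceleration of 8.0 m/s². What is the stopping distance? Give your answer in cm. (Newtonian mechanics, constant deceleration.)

d = v₀² / (2a) = 10.0² / (2 × 8.0) = 100.0 / 16.0 = 6.25 m
d = 6.25 m / 0.01 = 625.0 cm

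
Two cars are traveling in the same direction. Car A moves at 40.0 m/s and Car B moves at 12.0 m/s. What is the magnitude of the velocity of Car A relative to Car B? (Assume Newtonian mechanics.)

v_rel = |v_A - v_B| = |40.0 - 12.0| = 28.0 m/s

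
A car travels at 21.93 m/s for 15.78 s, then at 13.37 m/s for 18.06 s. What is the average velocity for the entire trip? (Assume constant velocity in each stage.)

d₁ = v₁t₁ = 21.93 × 15.78 = 346.0554 m
d₂ = v₂t₂ = 13.37 × 18.06 = 241.4622 m
d_total = 587.5176 m, t_total = 33.84 s
v_avg = d_total/t_total = 587.5176/33.84 = 17.36 m/s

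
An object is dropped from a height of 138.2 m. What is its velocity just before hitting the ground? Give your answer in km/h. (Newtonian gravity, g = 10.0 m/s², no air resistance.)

v = √(2gh) = √(2 × 10.0 × 138.2) = 52.5738 m/s
v = 52.5738 m/s / 0.2777777777777778 = 189.3 km/h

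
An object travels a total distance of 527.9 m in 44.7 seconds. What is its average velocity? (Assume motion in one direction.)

v_avg = Δd / Δt = 527.9 / 44.7 = 11.81 m/s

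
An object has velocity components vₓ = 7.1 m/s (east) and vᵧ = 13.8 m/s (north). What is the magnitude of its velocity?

|v| = √(vₓ² + vᵧ²) = √(7.1² + 13.8²) = √(240.85) = 15.52 m/s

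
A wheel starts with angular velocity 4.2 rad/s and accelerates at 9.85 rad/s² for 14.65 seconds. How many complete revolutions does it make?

θ = ω₀t + ½αt² = 4.2×14.65 + ½×9.85×14.65² = 1118.5458125 rad
Total revolutions = θ/(2π) = 1118.5458125/(2π) = 178.02
Complete revolutions = ⌊178.02⌋ = 178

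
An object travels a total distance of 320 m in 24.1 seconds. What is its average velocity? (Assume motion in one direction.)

v_avg = Δd / Δt = 320 / 24.1 = 13.28 m/s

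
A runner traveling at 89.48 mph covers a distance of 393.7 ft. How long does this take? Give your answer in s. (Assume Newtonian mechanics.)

d = 393.7 ft × 0.3048 = 120.0 m
v = 89.48 mph × 0.44704 = 40.0011 m/s
t = d / v = 120.0 / 40.0011 = 3.0 s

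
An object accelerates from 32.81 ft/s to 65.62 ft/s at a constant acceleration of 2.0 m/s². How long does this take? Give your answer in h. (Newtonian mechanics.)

v₀ = 32.81 ft/s × 0.3048 = 10.0005 m/s
v = 65.62 ft/s × 0.3048 = 20.001 m/s
t = (v - v₀) / a = (20.001 - 10.0005) / 2.0 = 5.00025 s
t = 5.00025 s / 3600.0 = 0.001389 h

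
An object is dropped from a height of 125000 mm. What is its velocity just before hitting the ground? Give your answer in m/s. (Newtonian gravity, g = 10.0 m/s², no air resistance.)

h = 125000 mm × 0.001 = 125.0 m
v = √(2gh) = √(2 × 10.0 × 125.0) = 50.0 m/s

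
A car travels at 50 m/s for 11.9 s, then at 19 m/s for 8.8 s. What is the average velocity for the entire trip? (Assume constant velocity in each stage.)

d₁ = v₁t₁ = 50 × 11.9 = 595.0 m
d₂ = v₂t₂ = 19 × 8.8 = 167.2 m
d_total = 762.2 m, t_total = 20.7 s
v_avg = d_total/t_total = 762.2/20.7 = 36.82 m/s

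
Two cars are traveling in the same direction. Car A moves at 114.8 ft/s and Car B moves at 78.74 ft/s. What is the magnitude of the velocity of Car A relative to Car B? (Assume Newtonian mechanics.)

v_rel = |v_A - v_B| = |114.8 - 78.74| = 36.06 ft/s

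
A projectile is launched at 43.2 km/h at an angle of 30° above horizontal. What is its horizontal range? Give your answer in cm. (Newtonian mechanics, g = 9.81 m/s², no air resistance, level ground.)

v₀ = 43.2 km/h × 0.2777777777777778 = 12.0 m/s
R = v₀² × sin(2θ) / g = 12.0² × sin(2 × 30°) / 9.81 = 144.0 × 0.866025 / 9.81 = 12.7123 m
R = 12.7123 m / 0.01 = 1271 cm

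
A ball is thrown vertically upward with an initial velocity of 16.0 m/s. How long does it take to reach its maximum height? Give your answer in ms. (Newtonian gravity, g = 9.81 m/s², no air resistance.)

t_up = v₀ / g = 16.0 / 9.81 = 1.63099 s
t_up = 1.63099 s / 0.001 = 1631 ms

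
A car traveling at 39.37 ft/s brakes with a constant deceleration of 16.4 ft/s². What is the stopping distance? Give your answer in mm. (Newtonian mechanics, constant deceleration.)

v₀ = 39.37 ft/s × 0.3048 = 12.0 m/s
a = 16.4 ft/s² × 0.3048 = 4.99872 m/s²
d = v₀² / (2a) = 12.0² / (2 × 4.99872) = 144.0 / 9.99744 = 14.4037 m
d = 14.4037 m / 0.001 = 14400 mm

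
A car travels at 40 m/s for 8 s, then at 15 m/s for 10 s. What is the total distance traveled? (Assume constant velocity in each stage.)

d₁ = v₁t₁ = 40 × 8 = 320 m
d₂ = v₂t₂ = 15 × 10 = 150 m
d_total = 320 + 150 = 470 m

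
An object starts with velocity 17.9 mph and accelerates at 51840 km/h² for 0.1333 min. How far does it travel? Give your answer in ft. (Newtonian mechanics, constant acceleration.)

v₀ = 17.9 mph × 0.44704 = 8.00202 m/s
a = 51840 km/h² × 7.716049382716049e-05 = 4.0 m/s²
t = 0.1333 min × 60.0 = 7.998 s
d = v₀ × t + ½ × a × t² = 8.00202 × 7.998 + 0.5 × 4.0 × 7.998² = 191.936 m
d = 191.936 m / 0.3048 = 629.7 ft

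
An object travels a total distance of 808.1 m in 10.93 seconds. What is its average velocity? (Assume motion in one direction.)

v_avg = Δd / Δt = 808.1 / 10.93 = 73.93 m/s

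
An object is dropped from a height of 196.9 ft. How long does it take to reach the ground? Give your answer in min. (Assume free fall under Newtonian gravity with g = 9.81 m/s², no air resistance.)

h = 196.9 ft × 0.3048 = 60.0151 m
t = √(2h/g) = √(2 × 60.0151 / 9.81) = 3.49793 s
t = 3.49793 s / 60.0 = 0.0583 min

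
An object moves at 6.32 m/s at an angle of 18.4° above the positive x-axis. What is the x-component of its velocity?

vₓ = v cos(θ) = 6.32 × cos(18.4°) = 6.0 m/s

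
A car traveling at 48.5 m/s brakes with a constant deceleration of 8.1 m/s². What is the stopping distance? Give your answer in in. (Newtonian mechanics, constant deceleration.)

d = v₀² / (2a) = 48.5² / (2 × 8.1) = 2352.25 / 16.2 = 145.201 m
d = 145.201 m / 0.0254 = 5717 in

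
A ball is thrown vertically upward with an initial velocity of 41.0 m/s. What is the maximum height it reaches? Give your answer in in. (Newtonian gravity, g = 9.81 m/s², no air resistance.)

h_max = v₀² / (2g) = 41.0² / (2 × 9.81) = 1681.0 / 19.62 = 85.6779 m
h_max = 85.6779 m / 0.0254 = 3373 in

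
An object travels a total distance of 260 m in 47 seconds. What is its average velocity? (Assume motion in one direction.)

v_avg = Δd / Δt = 260 / 47 = 5.53 m/s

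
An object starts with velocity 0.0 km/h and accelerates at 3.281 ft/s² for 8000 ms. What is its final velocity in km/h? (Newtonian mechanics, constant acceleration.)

v₀ = 0.0 km/h × 0.2777777777777778 = 0.0 m/s
a = 3.281 ft/s² × 0.3048 = 1.00005 m/s²
t = 8000 ms × 0.001 = 8.0 s
v = v₀ + a × t = 0.0 + 1.00005 × 8.0 = 8.0004 m/s
v = 8.0004 m/s / 0.2777777777777778 = 28.8 km/h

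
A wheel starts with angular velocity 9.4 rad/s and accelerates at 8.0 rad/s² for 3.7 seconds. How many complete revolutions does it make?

θ = ω₀t + ½αt² = 9.4×3.7 + ½×8.0×3.7² = 89.54 rad
Total revolutions = θ/(2π) = 89.54/(2π) = 14.25
Complete revolutions = ⌊14.25⌋ = 14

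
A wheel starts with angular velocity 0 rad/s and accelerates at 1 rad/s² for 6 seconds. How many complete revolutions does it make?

θ = ω₀t + ½αt² = 0×6 + ½×1×6² = 18.0 rad
Total revolutions = θ/(2π) = 18.0/(2π) = 2.86
Complete revolutions = ⌊2.86⌋ = 2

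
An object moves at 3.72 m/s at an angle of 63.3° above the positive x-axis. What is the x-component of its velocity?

vₓ = v cos(θ) = 3.72 × cos(63.3°) = 1.67 m/s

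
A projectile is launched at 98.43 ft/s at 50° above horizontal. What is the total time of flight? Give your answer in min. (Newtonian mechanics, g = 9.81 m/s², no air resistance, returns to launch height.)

v₀ = 98.43 ft/s × 0.3048 = 30.0015 m/s
T = 2 × v₀ × sin(θ) / g = 2 × 30.0015 × sin(50°) / 9.81 = 2 × 30.0015 × 0.766044 / 9.81 = 4.68552 s
T = 4.68552 s / 60.0 = 0.07809 min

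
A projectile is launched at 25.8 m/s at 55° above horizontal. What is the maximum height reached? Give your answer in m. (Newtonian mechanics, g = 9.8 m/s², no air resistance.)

H = v₀² × sin²(θ) / (2g) = 25.8² × sin(55°)² / (2 × 9.8) = 665.64 × 0.67101 / 19.6 = 22.79 m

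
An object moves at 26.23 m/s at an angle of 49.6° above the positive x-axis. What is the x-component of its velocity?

vₓ = v cos(θ) = 26.23 × cos(49.6°) = 17.0 m/s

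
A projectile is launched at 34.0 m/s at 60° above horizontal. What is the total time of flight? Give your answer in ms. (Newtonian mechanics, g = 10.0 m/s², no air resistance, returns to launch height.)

T = 2 × v₀ × sin(θ) / g = 2 × 34.0 × sin(60°) / 10.0 = 2 × 34.0 × 0.866025 / 10.0 = 5.88897 s
T = 5.88897 s / 0.001 = 5889 ms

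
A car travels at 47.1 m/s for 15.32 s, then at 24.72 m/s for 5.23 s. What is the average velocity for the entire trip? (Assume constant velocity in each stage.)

d₁ = v₁t₁ = 47.1 × 15.32 = 721.572 m
d₂ = v₂t₂ = 24.72 × 5.23 = 129.2856 m
d_total = 850.8576 m, t_total = 20.55 s
v_avg = d_total/t_total = 850.8576/20.55 = 41.4 m/s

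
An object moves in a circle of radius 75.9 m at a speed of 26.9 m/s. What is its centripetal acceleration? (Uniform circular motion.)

a_c = v²/r = 26.9²/75.9 = 723.61/75.9 = 9.53 m/s²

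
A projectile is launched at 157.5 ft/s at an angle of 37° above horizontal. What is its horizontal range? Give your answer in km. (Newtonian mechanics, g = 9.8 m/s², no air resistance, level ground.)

v₀ = 157.5 ft/s × 0.3048 = 48.006 m/s
R = v₀² × sin(2θ) / g = 48.006² × sin(2 × 37°) / 9.8 = 2304.58 × 0.961262 / 9.8 = 226.052 m
R = 226.052 m / 1000.0 = 0.2261 km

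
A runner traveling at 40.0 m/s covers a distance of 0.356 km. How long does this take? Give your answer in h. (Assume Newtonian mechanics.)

d = 0.356 km × 1000.0 = 356.0 m
t = d / v = 356.0 / 40.0 = 8.9 s
t = 8.9 s / 3600.0 = 0.002472 h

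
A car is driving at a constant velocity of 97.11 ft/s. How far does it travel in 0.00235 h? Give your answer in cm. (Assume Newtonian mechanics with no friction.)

v = 97.11 ft/s × 0.3048 = 29.5991 m/s
t = 0.00235 h × 3600.0 = 8.46 s
d = v × t = 29.5991 × 8.46 = 250.408 m
d = 250.408 m / 0.01 = 25040 cm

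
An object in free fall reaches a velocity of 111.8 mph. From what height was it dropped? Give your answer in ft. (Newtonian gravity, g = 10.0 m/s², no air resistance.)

v = 111.8 mph × 0.44704 = 49.9791 m/s
h = v² / (2g) = 49.9791² / (2 × 10.0) = 124.896 m
h = 124.896 m / 0.3048 = 409.8 ft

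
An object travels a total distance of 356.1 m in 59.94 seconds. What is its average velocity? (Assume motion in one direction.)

v_avg = Δd / Δt = 356.1 / 59.94 = 5.94 m/s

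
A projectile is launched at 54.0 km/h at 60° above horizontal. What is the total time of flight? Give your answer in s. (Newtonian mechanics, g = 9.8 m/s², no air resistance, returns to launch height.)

v₀ = 54.0 km/h × 0.2777777777777778 = 15.0 m/s
T = 2 × v₀ × sin(θ) / g = 2 × 15.0 × sin(60°) / 9.8 = 2 × 15.0 × 0.866025 / 9.8 = 2.651 s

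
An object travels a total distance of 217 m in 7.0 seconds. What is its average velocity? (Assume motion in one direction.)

v_avg = Δd / Δt = 217 / 7.0 = 31.0 m/s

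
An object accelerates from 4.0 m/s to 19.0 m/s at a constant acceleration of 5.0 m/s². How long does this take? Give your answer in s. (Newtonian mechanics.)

t = (v - v₀) / a = (19.0 - 4.0) / 5.0 = 3.0 s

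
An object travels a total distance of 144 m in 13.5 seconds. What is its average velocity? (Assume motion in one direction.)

v_avg = Δd / Δt = 144 / 13.5 = 10.67 m/s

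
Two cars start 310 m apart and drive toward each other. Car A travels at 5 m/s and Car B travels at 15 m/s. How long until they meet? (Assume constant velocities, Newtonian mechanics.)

Combined speed: v_combined = 5 + 15 = 20 m/s
Time to meet: t = d/v_combined = 310/20 = 15.5 s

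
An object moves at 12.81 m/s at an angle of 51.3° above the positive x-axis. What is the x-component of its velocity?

vₓ = v cos(θ) = 12.81 × cos(51.3°) = 8.01 m/s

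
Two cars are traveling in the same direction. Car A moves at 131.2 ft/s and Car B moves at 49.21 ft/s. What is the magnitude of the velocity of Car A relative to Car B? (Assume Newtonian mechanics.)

v_rel = |v_A - v_B| = |131.2 - 49.21| = 81.99 ft/s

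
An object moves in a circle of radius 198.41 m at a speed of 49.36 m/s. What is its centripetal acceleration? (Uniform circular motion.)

a_c = v²/r = 49.36²/198.41 = 2436.4096/198.41 = 12.28 m/s²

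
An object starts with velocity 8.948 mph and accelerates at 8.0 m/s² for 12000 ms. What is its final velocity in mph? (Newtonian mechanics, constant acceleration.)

v₀ = 8.948 mph × 0.44704 = 4.00011 m/s
t = 12000 ms × 0.001 = 12.0 s
v = v₀ + a × t = 4.00011 + 8.0 × 12.0 = 100.0 m/s
v = 100.0 m/s / 0.44704 = 223.7 mph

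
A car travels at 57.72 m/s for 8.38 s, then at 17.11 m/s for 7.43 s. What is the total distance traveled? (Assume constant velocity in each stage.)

d₁ = v₁t₁ = 57.72 × 8.38 = 483.6936 m
d₂ = v₂t₂ = 17.11 × 7.43 = 127.1273 m
d_total = 483.6936 + 127.1273 = 610.82 m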